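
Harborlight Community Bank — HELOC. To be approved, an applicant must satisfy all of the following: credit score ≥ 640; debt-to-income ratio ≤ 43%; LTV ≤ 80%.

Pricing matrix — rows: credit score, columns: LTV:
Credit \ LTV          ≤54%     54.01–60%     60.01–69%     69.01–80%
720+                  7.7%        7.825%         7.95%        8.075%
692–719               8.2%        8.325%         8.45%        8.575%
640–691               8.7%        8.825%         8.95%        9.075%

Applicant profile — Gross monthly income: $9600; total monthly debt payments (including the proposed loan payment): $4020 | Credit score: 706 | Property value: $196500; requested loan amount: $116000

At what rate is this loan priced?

8.325%

Credit score 706 ≥ 640; DTI = 4,020/9,600 = 41.9% ≤ 43%
Loan-to-value = 116,000/196,500 = 59% — pass (80% max)
Row: 706 falls in 692–719. Column: 59% falls in 54.01–60%. Rate = 8.325%.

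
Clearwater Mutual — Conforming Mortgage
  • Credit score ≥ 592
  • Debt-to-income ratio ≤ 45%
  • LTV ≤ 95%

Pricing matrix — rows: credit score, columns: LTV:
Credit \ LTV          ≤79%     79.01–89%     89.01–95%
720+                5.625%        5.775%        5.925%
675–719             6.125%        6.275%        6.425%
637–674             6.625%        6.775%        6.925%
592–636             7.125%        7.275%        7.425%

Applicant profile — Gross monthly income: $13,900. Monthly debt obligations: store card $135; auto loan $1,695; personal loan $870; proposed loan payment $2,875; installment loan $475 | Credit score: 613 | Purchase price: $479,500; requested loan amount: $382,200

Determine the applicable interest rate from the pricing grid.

Credit score 613 ≥ 592; Total monthly debts = (135 + 1,695 + 870 + 2,875 + 475) = 6,050. DTI = 6,050/13,900 = 43.5% ≤ 45%
LTV: 382,200 ÷ 479,500 = 79.7%, within 95% cap
Score 613 is in the 592–636 band; LTV 79.7% is in the 79.01–89% band → 7.275%.

7.275%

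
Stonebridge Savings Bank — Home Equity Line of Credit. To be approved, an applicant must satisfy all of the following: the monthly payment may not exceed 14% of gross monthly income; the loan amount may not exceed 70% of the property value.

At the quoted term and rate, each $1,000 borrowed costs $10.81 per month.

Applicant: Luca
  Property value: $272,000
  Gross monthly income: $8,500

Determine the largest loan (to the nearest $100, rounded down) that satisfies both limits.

Payment cap: 14% × $8,500 = $1,190/month.
At $10.81 per $1,000, that supports 1,190/10.81 × 1,000 ≈ $110,083 → $110,000.
LTV cap: 70% × $272,000 = $190,400 → $190,400.
Binding constraint: payment-to-income.

$110,000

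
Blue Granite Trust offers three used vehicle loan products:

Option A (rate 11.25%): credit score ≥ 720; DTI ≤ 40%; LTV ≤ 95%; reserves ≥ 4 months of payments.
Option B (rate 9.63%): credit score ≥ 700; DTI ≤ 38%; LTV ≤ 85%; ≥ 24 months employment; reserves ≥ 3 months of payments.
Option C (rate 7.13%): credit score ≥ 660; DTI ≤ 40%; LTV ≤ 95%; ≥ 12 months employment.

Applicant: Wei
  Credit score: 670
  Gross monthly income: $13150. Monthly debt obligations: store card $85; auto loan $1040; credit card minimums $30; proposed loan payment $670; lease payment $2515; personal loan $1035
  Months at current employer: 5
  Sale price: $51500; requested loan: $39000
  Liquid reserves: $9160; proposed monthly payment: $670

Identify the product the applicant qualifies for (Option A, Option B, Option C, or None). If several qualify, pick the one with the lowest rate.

None

Total debts = (85 + 1,040 + 30 + 670 + 2,515 + 1,035) = 5,375; DTI = 5,375/13,150 = 40.9%.
LTV = 39,000/51,500 = 75.7%.
Reserves = 9,160/670 = 13.7 months.
Option A: score 670 < 720; DTI 40.9% > 40%; LTV 75.7% ≤ 95%; reserves 13.7 ≥ 4 mo → does not qualify.
Option B: score 670 < 700; DTI 40.9% > 38%; LTV 75.7% ≤ 85%; employment 5 < 24 mo; reserves 13.7 ≥ 3 mo → does not qualify.
Option C: score 670 ≥ 660; DTI 40.9% > 40%; LTV 75.7% ≤ 95%; employment 5 < 12 mo → does not qualify.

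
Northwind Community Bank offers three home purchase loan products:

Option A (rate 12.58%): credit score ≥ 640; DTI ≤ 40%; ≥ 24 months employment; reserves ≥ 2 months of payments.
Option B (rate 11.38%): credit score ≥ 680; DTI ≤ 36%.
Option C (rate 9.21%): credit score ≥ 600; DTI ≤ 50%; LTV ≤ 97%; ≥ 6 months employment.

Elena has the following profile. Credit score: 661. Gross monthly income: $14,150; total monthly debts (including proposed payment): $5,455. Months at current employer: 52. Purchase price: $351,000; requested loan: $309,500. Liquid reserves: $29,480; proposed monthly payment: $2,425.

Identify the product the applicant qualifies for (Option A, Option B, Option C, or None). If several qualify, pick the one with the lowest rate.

Option C

DTI = 5,455/14,150 = 38.6%.
LTV = 309,500/351,000 = 88.2%.
Reserves = 29,480/2,425 = 12.2 months.
Option A: score 661 ≥ 640; DTI 38.6% ≤ 40%; employment 52 ≥ 24 mo; reserves 12.2 ≥ 2 mo → qualifies.
Option B: score 661 < 680; DTI 38.6% > 36% → does not qualify.
Option C: score 661 ≥ 600; DTI 38.6% ≤ 50%; LTV 88.2% ≤ 97%; employment 52 ≥ 6 mo → qualifies.
Qualifying: Option A, Option C. Lowest rate is 9.21% → Option C.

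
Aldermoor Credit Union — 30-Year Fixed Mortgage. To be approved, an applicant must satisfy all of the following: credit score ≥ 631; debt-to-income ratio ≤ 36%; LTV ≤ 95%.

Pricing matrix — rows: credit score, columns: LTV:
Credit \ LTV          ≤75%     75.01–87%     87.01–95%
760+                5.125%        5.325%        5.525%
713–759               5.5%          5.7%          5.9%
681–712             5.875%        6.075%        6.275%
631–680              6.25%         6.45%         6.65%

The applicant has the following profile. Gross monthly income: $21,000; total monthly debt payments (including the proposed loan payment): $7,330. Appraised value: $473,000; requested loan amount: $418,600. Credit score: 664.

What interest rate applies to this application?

6.65%

Credit score 664 ≥ 631; Debt-to-income = 7,330/21,000 = 34.9% — meets 36% limit
LTV = 418,600/473,000 = 88.5% ≤ 95%
Row: 664 falls in 631–680. Column: 88.5% falls in 87.01–95%. Rate = 6.65%.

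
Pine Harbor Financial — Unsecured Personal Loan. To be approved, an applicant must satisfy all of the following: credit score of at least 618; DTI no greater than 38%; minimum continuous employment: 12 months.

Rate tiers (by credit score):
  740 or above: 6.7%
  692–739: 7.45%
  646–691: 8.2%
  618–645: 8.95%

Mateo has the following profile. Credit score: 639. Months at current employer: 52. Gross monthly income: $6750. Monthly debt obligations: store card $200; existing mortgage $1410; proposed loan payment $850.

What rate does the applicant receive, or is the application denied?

Approved at 8.95%

Credit score 639 ≥ 618 (meets minimum)
Employment 52 ≥ 12 months
Total monthly debts = (200 + 1,410 + 850) = 2,460. DTI = 2,460/6,750 = 36.4% ≤ 38%
All requirements met. Score 639 falls in the 618–645 tier → 8.95%.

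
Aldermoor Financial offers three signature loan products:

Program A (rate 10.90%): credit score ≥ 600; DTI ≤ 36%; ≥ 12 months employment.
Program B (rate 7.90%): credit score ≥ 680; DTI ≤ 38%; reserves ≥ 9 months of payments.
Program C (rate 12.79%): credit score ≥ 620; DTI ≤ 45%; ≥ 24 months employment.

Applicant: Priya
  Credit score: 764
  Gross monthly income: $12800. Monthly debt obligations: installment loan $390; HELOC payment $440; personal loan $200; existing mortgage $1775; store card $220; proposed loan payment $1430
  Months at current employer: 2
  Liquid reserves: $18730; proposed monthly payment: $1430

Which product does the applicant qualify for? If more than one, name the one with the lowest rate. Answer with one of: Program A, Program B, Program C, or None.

Program B

Total debts = (390 + 440 + 200 + 1,775 + 220 + 1,430) = 4,455; DTI = 4,455/12,800 = 34.8%.
Reserves = 18,730/1,430 = 13.1 months.
Program A: score 764 ≥ 600; DTI 34.8% ≤ 36%; employment 2 < 12 mo → does not qualify.
Program B: score 764 ≥ 680; DTI 34.8% ≤ 38%; reserves 13.1 ≥ 9 mo → qualifies.
Program C: score 764 ≥ 620; DTI 34.8% ≤ 45%; employment 2 < 24 mo → does not qualify.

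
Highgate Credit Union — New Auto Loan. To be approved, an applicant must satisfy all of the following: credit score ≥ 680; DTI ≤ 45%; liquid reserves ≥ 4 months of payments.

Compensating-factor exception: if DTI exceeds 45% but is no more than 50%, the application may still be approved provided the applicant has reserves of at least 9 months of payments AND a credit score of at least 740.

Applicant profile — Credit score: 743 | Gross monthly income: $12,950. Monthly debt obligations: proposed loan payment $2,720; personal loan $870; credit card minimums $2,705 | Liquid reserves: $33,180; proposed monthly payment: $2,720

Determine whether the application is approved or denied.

Credit score 743 ≥ 680 (meets base)
Total debts = (2,720 + 870 + 2,705) = 6,295. DTI: 6,295 ÷ 12,950 = 48.6%, over the 45% base limit.
Liquid reserves cover 33,180/2,720 = 12.2 months — ≥ 4 required
DTI 48.6% is within the 45%–50% exception band; checking compensating factors.
Override check — reserves: 12.2 mo (ok); score: 743 (ok).
Both compensating conditions met → exception applies.

Approved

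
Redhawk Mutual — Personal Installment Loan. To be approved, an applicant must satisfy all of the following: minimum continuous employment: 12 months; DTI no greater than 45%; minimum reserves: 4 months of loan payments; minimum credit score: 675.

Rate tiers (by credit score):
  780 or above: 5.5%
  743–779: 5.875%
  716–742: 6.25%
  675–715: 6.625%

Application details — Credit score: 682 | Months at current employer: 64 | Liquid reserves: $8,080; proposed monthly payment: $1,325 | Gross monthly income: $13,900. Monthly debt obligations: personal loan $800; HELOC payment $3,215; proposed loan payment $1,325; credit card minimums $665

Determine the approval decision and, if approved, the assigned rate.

Approved at 6.625%

Credit score 682 ≥ 675 (meets minimum)
Total monthly debts = (800 + 3,215 + 1,325 + 665) = 6,005. DTI = 6,005/13,900 = 43.2% ≤ 45%
Employment 64 ≥ 12 months
Liquid reserves cover 8,080/1,325 = 6.1 months — ≥ 4 required
All requirements met. Score 682 falls in the 675–715 tier → 6.625%.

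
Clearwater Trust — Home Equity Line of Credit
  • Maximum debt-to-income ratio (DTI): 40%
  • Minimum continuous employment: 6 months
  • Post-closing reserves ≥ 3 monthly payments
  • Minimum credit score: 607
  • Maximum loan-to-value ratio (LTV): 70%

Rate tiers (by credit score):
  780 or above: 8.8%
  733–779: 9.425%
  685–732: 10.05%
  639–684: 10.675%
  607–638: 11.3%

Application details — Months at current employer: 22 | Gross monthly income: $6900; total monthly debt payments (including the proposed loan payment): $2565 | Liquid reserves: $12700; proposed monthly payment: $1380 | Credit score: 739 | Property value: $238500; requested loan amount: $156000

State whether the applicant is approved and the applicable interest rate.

Credit score 739 ≥ 607 (meets minimum)
LTV = 156,000/238,500 = 65.4% ≤ 70%
DTI: 2,565 ÷ 6,900 = 37.2%, within the 40% cap
Employment 22 ≥ 6 months
Reserves = 12,700/1,380 = 9.2 months ≥ 3
All requirements met. Score 739 falls in the 733–779 tier → 9.425%.

Approved at 9.425%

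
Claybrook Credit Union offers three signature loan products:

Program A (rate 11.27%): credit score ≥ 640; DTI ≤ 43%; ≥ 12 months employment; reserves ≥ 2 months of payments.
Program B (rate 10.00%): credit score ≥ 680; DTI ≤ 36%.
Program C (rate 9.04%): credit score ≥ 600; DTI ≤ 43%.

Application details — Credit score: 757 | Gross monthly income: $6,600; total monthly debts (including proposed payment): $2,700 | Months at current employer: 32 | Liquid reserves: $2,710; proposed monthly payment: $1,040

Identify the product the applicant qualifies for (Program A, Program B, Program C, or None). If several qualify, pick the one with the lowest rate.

DTI = 2,700/6,600 = 40.9%.
Reserves = 2,710/1,040 = 2.6 months.
Program A: score 757 ≥ 640; DTI 40.9% ≤ 43%; employment 32 ≥ 12 mo; reserves 2.6 ≥ 2 mo → qualifies.
Program B: score 757 ≥ 680; DTI 40.9% > 36% → does not qualify.
Program C: score 757 ≥ 600; DTI 40.9% ≤ 43% → qualifies.
Qualifying: Program A, Program C. Lowest rate is 9.04% → Program C.

Program C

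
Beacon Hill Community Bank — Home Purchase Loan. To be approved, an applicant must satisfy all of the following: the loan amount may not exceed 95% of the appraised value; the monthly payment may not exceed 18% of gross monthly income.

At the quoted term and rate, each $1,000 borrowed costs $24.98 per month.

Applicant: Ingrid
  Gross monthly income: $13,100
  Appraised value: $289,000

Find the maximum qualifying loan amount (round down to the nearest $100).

$94,300

Payment cap: 18% × $13,100 = $2,358/month.
At $24.98 per $1,000, that supports 2,358/24.98 × 1,000 ≈ $94,395 → $94,300.
LTV cap: 95% × $289,000 = $274,550 → $274,500.
Binding constraint: payment-to-income.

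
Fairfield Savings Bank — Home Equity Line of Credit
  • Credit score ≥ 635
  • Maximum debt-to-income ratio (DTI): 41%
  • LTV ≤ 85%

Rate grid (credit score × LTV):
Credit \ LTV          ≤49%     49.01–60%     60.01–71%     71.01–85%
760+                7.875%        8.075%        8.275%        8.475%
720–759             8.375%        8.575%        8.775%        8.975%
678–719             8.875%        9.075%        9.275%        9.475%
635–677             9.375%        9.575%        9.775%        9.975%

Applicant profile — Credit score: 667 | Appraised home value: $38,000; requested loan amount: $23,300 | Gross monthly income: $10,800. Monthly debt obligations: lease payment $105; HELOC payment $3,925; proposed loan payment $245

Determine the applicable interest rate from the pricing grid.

Credit score 667 ≥ 635; Total monthly debts = (105 + 3,925 + 245) = 4,275. DTI = 4,275/10,800 = 39.6% ≤ 41%
Loan-to-value = 23,300/38,000 = 61.3% — pass (85% max)
Row: 667 falls in 635–677. Column: 61.3% falls in 60.01–71%. Rate = 9.775%.

9.775%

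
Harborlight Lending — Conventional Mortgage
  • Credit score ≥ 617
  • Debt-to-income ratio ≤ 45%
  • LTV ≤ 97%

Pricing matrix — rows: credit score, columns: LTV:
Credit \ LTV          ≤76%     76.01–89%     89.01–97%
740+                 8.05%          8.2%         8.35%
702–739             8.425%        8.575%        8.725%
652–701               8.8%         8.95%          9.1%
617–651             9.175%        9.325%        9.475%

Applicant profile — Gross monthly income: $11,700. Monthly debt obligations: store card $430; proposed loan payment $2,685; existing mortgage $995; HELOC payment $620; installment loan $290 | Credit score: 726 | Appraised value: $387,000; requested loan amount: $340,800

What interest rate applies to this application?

8.575%

Credit score 726 ≥ 617; Total monthly debts = (430 + 2,685 + 995 + 620 + 290) = 5,020. Debt-to-income = 5,020/11,700 = 42.9% — meets 45% limit
Loan-to-value = 340,800/387,000 = 88.1% — pass (97% max)
Credit 726 → row 702–739; LTV 88.1% → column 76.01–89%. Grid cell → 8.575%.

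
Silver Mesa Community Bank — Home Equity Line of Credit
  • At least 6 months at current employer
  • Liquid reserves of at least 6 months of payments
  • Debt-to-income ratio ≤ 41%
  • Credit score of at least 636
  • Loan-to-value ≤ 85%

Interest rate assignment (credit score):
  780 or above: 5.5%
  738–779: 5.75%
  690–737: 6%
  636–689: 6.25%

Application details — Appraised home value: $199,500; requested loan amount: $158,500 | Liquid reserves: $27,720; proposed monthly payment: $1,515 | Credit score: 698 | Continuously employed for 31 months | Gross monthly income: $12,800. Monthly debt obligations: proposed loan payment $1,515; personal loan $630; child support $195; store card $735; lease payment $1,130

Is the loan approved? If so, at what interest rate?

Approved at 6%

Credit score 698 ≥ 636 (meets minimum)
Employment 31 ≥ 6 months
LTV: 158,500 ÷ 199,500 = 79.4%, within 85% cap
Total monthly debts = (1,515 + 630 + 195 + 735 + 1,130) = 4,205. DTI = 4,205/12,800 = 32.9% ≤ 41%
Liquid reserves cover 27,720/1,515 = 18.3 months — ≥ 6 required
All requirements met. Score 698 falls in the 690–737 tier → 6%.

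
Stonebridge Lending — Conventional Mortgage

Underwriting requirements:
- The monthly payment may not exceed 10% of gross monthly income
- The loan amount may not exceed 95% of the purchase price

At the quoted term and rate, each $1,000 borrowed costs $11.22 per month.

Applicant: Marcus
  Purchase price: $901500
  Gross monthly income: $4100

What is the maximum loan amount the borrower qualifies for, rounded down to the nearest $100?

$36,500

Payment cap: 10% × $4,100 = $410/month.
At $11.22 per $1,000, that supports 410/11.22 × 1,000 ≈ $36,541 → $36,500.
LTV cap: 95% × $901,500 = $856,425 → $856,400.
Binding constraint: payment-to-income.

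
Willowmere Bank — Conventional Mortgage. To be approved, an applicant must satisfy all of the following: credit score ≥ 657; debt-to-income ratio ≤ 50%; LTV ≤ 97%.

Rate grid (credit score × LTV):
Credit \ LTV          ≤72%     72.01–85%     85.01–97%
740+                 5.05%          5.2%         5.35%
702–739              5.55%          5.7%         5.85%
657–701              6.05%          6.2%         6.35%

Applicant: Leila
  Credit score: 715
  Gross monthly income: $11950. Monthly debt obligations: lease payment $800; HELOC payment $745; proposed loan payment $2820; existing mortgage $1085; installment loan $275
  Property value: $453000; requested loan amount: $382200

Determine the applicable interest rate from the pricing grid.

Credit score 715 ≥ 657; Total monthly debts = (800 + 745 + 2,820 + 1,085 + 275) = 5,725. DTI = 5,725/11,950 = 47.9% ≤ 50%
LTV: 382,200 ÷ 453,000 = 84.4%, within 97% cap
Score 715 is in the 702–739 band; LTV 84.4% is in the 72.01–85% band → 5.7%.

5.7%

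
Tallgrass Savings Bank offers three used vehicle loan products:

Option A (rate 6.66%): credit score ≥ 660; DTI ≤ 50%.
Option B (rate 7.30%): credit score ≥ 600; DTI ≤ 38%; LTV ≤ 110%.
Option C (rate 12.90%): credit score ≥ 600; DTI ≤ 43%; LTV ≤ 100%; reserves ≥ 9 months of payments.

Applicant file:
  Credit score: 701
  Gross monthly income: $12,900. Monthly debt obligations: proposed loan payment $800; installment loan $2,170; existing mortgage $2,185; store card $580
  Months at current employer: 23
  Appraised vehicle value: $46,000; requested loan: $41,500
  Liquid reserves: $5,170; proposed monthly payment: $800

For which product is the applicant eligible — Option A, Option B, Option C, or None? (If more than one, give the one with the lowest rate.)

Option A

Total debts = (800 + 2,170 + 2,185 + 580) = 5,735; DTI = 5,735/12,900 = 44.5%.
LTV = 41,500/46,000 = 90.2%.
Reserves = 5,170/800 = 6.5 months.
Option A: score 701 ≥ 660; DTI 44.5% ≤ 50% → qualifies.
Option B: score 701 ≥ 600; DTI 44.5% > 38%; LTV 90.2% ≤ 110% → does not qualify.
Option C: score 701 ≥ 600; DTI 44.5% > 43%; LTV 90.2% ≤ 100%; reserves 6.5 < 9 mo → does not qualify.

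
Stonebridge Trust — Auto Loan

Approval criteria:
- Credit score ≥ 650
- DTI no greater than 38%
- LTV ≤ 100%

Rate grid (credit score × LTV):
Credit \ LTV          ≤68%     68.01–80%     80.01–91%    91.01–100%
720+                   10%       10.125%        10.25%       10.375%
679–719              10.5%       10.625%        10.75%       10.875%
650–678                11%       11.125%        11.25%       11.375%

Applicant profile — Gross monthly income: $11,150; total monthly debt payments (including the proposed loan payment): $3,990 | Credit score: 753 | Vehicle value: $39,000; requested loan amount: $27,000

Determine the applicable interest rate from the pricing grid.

10.125%

Credit score 753 ≥ 650; Debt-to-income = 3,990/11,150 = 35.8% — meets 38% limit
LTV: 27,000 ÷ 39,000 = 69.2%, within 100% cap
Row: 753 falls in 720+. Column: 69.2% falls in 68.01–80%. Rate = 10.125%.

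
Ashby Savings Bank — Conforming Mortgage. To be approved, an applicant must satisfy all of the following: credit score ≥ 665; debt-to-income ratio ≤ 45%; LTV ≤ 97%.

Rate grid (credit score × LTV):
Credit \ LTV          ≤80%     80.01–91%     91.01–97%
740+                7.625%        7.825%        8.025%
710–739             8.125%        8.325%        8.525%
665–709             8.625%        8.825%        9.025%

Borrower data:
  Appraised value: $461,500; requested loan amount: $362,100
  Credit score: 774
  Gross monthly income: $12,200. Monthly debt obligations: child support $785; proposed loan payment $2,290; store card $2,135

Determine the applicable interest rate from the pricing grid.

Credit score 774 ≥ 665; Total monthly debts = (785 + 2,290 + 2,135) = 5,210. Debt-to-income = 5,210/12,200 = 42.7% — meets 45% limit
Loan-to-value = 362,100/461,500 = 78.5% — pass (97% max)
Score 774 is in the 740+ band; LTV 78.5% is in the ≤80% band → 7.625%.

7.625%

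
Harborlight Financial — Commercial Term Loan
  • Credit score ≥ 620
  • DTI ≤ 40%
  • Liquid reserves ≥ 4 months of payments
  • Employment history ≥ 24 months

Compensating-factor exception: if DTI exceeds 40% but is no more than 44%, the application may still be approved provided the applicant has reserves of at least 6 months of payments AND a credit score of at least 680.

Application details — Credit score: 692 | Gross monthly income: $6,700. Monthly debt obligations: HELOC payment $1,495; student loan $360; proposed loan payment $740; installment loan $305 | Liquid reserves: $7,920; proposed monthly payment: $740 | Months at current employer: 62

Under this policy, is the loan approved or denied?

Approved

Credit score 692 ≥ 620 (meets base)
Total debts = (1,495 + 360 + 740 + 305) = 2,900. DTI: 2,900 ÷ 6,700 = 43.3%, over the 40% base limit.
Reserves = 7,920/740 = 10.7 months ≥ 4
Employment 62 ≥ 24 months
43.3% falls in the override range (40%–44%), so the compensating-factor test applies.
Override check — reserves: 10.7 mo (ok); score: 692 (ok).
Both override conditions satisfied; DTI exception granted.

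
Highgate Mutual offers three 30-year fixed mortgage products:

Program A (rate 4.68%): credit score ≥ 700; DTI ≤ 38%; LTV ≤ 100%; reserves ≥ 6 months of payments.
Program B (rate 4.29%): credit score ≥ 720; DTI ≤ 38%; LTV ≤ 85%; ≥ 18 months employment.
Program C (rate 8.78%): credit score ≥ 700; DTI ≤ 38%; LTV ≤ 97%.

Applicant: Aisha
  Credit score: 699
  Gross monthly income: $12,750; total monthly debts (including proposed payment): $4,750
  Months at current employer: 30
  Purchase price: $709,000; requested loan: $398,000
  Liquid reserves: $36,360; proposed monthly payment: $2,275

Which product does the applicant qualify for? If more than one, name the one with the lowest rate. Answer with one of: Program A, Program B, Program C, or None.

None

DTI = 4,750/12,750 = 37.3%.
LTV = 398,000/709,000 = 56.1%.
Reserves = 36,360/2,275 = 16.0 months.
Program A: score 699 < 700; DTI 37.3% ≤ 38%; LTV 56.1% ≤ 100%; reserves 16.0 ≥ 6 mo → does not qualify.
Program B: score 699 < 720; DTI 37.3% ≤ 38%; LTV 56.1% ≤ 85%; employment 30 ≥ 18 mo → does not qualify.
Program C: score 699 < 700; DTI 37.3% ≤ 38%; LTV 56.1% ≤ 97% → does not qualify.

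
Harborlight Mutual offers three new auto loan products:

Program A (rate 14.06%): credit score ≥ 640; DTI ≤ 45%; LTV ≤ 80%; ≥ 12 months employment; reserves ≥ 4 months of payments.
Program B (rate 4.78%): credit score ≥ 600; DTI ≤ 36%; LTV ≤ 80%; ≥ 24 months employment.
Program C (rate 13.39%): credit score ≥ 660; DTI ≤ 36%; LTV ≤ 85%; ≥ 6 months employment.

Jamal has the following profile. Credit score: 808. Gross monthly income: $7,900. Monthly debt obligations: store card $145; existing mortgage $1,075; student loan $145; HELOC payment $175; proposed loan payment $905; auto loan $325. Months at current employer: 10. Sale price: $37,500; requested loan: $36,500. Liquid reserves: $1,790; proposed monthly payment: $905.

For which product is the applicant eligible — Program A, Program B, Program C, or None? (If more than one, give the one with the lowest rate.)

None

Total debts = (145 + 1,075 + 145 + 175 + 905 + 325) = 2,770; DTI = 2,770/7,900 = 35.1%.
LTV = 36,500/37,500 = 97.3%.
Reserves = 1,790/905 = 2.0 months.
Program A: score 808 ≥ 640; DTI 35.1% ≤ 45%; LTV 97.3% > 80%; employment 10 < 12 mo; reserves 2.0 < 4 mo → does not qualify.
Program B: score 808 ≥ 600; DTI 35.1% ≤ 36%; LTV 97.3% > 80%; employment 10 < 24 mo → does not qualify.
Program C: score 808 ≥ 660; DTI 35.1% ≤ 36%; LTV 97.3% > 85%; employment 10 ≥ 6 mo → does not qualify.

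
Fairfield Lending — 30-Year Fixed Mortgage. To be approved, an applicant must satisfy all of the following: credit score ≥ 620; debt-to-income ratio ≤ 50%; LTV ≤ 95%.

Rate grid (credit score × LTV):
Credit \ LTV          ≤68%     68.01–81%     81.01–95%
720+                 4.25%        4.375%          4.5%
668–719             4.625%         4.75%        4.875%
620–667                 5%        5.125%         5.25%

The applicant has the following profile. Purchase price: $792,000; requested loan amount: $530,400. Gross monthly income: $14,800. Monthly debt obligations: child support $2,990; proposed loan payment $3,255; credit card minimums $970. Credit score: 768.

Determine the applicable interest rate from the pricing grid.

4.25%

Credit score 768 ≥ 620; Total monthly debts = (2,990 + 3,255 + 970) = 7,215. Debt-to-income = 7,215/14,800 = 48.8% — meets 50% limit
Loan-to-value = 530,400/792,000 = 67% — pass (95% max)
Score 768 is in the 720+ band; LTV 67% is in the ≤68% band → 4.25%.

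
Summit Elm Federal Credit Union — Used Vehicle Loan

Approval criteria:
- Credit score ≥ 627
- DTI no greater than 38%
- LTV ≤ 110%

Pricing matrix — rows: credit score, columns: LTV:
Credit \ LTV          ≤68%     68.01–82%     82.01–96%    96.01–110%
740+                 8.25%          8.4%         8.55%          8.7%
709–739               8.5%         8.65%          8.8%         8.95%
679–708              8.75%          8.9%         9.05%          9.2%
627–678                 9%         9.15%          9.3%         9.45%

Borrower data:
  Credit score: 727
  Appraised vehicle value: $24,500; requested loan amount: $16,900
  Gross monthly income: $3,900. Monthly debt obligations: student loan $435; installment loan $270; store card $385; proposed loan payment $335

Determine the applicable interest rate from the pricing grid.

8.65%

Credit score 727 ≥ 627; Total monthly debts = (435 + 270 + 385 + 335) = 1,425. Debt-to-income = 1,425/3,900 = 36.5% — meets 38% limit
Loan-to-value = 16,900/24,500 = 69% — pass (110% max)
Score 727 is in the 709–739 band; LTV 69% is in the 68.01–82% band → 8.65%.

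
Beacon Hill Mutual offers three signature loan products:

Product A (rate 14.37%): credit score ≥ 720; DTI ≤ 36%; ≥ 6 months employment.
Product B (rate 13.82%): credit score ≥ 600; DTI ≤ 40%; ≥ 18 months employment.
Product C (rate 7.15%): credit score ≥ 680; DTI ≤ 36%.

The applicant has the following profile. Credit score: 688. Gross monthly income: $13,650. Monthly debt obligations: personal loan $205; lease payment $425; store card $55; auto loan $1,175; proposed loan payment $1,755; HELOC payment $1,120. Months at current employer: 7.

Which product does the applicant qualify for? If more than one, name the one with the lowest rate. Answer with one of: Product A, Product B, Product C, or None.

Product C

Total debts = (205 + 425 + 55 + 1,175 + 1,755 + 1,120) = 4,735; DTI = 4,735/13,650 = 34.7%.
Product A: score 688 < 720; DTI 34.7% ≤ 36%; employment 7 ≥ 6 mo → does not qualify.
Product B: score 688 ≥ 600; DTI 34.7% ≤ 40%; employment 7 < 18 mo → does not qualify.
Product C: score 688 ≥ 680; DTI 34.7% ≤ 36% → qualifies.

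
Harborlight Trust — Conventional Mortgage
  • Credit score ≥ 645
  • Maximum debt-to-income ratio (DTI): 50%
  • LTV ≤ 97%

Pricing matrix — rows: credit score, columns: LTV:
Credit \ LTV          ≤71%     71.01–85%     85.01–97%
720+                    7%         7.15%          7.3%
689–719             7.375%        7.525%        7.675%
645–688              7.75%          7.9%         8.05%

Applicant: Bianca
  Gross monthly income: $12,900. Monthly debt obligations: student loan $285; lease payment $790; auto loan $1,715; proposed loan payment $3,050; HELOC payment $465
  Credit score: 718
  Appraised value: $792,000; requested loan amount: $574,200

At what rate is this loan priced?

Credit score 718 ≥ 645; Total monthly debts = (285 + 790 + 1,715 + 3,050 + 465) = 6,305. Debt-to-income = 6,305/12,900 = 48.9% — meets 50% limit
Loan-to-value = 574,200/792,000 = 72.5% — pass (97% max)
Score 718 is in the 689–719 band; LTV 72.5% is in the 71.01–85% band → 7.525%.

7.525%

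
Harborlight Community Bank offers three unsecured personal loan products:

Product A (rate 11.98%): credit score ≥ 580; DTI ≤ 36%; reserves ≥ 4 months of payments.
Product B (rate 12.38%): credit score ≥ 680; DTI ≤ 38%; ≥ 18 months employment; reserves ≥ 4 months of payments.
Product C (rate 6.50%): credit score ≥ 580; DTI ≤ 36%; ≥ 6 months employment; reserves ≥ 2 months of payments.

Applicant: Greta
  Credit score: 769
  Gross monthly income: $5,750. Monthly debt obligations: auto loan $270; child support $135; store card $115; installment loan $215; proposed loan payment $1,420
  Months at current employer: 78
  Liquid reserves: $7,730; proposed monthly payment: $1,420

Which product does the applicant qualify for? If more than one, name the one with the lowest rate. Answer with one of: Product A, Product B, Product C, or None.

Total debts = (270 + 135 + 115 + 215 + 1,420) = 2,155; DTI = 2,155/5,750 = 37.5%.
Reserves = 7,730/1,420 = 5.4 months.
Product A: score 769 ≥ 580; DTI 37.5% > 36%; reserves 5.4 ≥ 4 mo → does not qualify.
Product B: score 769 ≥ 680; DTI 37.5% ≤ 38%; employment 78 ≥ 18 mo; reserves 5.4 ≥ 4 mo → qualifies.
Product C: score 769 ≥ 580; DTI 37.5% > 36%; employment 78 ≥ 6 mo; reserves 5.4 ≥ 2 mo → does not qualify.

Product B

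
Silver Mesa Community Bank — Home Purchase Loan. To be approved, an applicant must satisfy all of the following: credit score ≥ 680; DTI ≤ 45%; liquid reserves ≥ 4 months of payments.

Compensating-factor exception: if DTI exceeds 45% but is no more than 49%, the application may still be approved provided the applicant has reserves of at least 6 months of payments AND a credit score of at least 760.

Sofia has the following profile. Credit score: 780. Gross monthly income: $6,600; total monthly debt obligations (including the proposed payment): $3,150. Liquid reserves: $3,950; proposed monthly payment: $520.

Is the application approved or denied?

Credit score 780 ≥ 680 (meets base)
DTI: 3,150 ÷ 6,600 = 47.7%, over the 45% base limit.
Liquid reserves cover 3,950/520 = 7.6 months — ≥ 4 required
47.7% falls in the override range (45%–49%), so the compensating-factor test applies.
Override check — reserves: 7.6 mo (ok); score: 780 (ok).
Both override conditions satisfied; DTI exception granted.

Approved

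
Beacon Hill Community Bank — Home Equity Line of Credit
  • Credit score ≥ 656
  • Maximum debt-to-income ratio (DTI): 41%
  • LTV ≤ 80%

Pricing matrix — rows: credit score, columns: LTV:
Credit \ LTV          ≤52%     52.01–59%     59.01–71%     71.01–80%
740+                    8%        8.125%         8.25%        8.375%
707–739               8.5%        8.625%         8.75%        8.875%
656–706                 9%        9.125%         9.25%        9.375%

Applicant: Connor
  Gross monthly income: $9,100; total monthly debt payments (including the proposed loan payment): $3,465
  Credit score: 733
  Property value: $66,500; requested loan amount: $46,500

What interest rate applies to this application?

Credit score 733 ≥ 656; Debt-to-income = 3,465/9,100 = 38.1% — meets 41% limit
LTV: 46,500 ÷ 66,500 = 69.9%, within 80% cap
Credit 733 → row 707–739; LTV 69.9% → column 59.01–71%. Grid cell → 8.75%.

8.75%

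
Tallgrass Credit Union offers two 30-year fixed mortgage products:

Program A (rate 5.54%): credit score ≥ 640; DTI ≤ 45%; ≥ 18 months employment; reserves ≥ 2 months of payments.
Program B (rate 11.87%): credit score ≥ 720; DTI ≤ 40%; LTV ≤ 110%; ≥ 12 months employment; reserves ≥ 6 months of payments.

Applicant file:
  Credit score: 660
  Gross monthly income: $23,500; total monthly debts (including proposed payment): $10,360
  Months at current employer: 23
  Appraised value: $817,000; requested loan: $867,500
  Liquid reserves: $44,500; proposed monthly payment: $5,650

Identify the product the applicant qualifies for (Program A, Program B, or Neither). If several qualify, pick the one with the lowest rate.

DTI = 10,360/23,500 = 44.1%.
LTV = 867,500/817,000 = 106.2%.
Reserves = 44,500/5,650 = 7.9 months.
Program A: score 660 ≥ 640; DTI 44.1% ≤ 45%; employment 23 ≥ 18 mo; reserves 7.9 ≥ 2 mo → qualifies.
Program B: score 660 < 720; DTI 44.1% > 40%; LTV 106.2% ≤ 110%; employment 23 ≥ 12 mo; reserves 7.9 ≥ 6 mo → does not qualify.

Program A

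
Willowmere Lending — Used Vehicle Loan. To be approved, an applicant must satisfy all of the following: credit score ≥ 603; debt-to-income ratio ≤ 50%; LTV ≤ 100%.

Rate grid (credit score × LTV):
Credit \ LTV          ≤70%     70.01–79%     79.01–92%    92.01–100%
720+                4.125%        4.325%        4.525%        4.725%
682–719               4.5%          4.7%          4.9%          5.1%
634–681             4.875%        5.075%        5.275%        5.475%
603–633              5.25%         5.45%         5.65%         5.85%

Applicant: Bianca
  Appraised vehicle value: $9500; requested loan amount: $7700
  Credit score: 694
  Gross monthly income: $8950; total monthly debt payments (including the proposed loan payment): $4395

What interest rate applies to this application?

Credit score 694 ≥ 603; Debt-to-income = 4,395/8,950 = 49.1% — meets 50% limit
Loan-to-value = 7,700/9,500 = 81.1% — pass (100% max)
Score 694 is in the 682–719 band; LTV 81.1% is in the 79.01–92% band → 4.9%.

4.9%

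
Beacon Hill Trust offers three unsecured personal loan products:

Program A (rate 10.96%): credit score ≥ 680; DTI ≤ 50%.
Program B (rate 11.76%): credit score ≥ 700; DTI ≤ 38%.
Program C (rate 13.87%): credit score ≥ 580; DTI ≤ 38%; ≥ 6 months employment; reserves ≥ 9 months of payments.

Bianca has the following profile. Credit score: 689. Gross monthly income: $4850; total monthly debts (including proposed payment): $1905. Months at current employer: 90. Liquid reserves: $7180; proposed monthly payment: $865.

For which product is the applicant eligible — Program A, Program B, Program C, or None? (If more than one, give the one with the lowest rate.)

DTI = 1,905/4,850 = 39.3%.
Reserves = 7,180/865 = 8.3 months.
Program A: score 689 ≥ 680; DTI 39.3% ≤ 50% → qualifies.
Program B: score 689 < 700; DTI 39.3% > 38% → does not qualify.
Program C: score 689 ≥ 580; DTI 39.3% > 38%; employment 90 ≥ 6 mo; reserves 8.3 < 9 mo → does not qualify.

Program A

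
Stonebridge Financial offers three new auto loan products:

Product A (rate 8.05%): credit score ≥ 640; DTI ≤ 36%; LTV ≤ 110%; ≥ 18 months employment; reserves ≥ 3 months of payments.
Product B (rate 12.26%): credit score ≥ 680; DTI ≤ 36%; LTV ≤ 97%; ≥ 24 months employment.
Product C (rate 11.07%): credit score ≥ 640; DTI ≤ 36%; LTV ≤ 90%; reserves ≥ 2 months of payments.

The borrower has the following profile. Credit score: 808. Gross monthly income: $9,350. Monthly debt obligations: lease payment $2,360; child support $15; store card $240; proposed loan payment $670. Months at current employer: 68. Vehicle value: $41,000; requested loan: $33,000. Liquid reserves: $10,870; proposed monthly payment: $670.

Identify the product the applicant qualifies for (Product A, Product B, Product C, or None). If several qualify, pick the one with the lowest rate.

Product A

Total debts = (2,360 + 15 + 240 + 670) = 3,285; DTI = 3,285/9,350 = 35.1%.
LTV = 33,000/41,000 = 80.5%.
Reserves = 10,870/670 = 16.2 months.
Product A: score 808 ≥ 640; DTI 35.1% ≤ 36%; LTV 80.5% ≤ 110%; employment 68 ≥ 18 mo; reserves 16.2 ≥ 3 mo → qualifies.
Product B: score 808 ≥ 680; DTI 35.1% ≤ 36%; LTV 80.5% ≤ 97%; employment 68 ≥ 24 mo → qualifies.
Product C: score 808 ≥ 640; DTI 35.1% ≤ 36%; LTV 80.5% ≤ 90%; reserves 16.2 ≥ 2 mo → qualifies.
Qualifying: Product A, Product B, Product C. Lowest rate is 8.05% → Product A.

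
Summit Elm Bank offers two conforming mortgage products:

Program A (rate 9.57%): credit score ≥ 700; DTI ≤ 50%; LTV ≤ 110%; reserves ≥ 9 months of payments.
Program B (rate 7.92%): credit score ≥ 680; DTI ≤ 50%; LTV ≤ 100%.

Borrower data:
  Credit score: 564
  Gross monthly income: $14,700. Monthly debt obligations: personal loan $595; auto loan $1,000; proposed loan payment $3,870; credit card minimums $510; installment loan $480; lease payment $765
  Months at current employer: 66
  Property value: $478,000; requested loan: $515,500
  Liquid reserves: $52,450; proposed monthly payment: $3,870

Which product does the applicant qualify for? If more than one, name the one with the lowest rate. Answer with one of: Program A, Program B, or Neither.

Neither

Total debts = (595 + 1,000 + 3,870 + 510 + 480 + 765) = 7,220; DTI = 7,220/14,700 = 49.1%.
LTV = 515,500/478,000 = 107.8%.
Reserves = 52,450/3,870 = 13.6 months.
Program A: score 564 < 700; DTI 49.1% ≤ 50%; LTV 107.8% ≤ 110%; reserves 13.6 ≥ 9 mo → does not qualify.
Program B: score 564 < 680; DTI 49.1% ≤ 50%; LTV 107.8% > 100% → does not qualify.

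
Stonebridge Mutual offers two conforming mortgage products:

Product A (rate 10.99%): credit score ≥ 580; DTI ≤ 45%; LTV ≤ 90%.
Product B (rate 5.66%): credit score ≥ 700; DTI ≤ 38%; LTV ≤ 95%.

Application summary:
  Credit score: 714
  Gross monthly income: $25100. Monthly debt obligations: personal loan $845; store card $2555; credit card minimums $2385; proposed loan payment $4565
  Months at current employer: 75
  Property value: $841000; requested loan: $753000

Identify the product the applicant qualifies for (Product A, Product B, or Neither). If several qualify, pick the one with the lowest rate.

Total debts = (845 + 2,555 + 2,385 + 4,565) = 10,350; DTI = 10,350/25,100 = 41.2%.
LTV = 753,000/841,000 = 89.5%.
Product A: score 714 ≥ 580; DTI 41.2% ≤ 45%; LTV 89.5% ≤ 90% → qualifies.
Product B: score 714 ≥ 700; DTI 41.2% > 38%; LTV 89.5% ≤ 95% → does not qualify.

Product A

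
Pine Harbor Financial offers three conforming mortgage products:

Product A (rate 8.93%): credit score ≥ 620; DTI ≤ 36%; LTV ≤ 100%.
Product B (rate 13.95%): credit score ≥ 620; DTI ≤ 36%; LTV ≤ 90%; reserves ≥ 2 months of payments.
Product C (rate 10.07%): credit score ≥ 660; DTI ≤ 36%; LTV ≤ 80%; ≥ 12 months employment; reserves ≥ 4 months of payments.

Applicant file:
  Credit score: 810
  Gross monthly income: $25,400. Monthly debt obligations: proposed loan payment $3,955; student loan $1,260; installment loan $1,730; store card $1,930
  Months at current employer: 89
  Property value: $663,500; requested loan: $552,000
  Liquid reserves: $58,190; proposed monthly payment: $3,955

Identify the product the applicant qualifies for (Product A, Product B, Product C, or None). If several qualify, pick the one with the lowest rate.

Product A

Total debts = (3,955 + 1,260 + 1,730 + 1,930) = 8,875; DTI = 8,875/25,400 = 34.9%.
LTV = 552,000/663,500 = 83.2%.
Reserves = 58,190/3,955 = 14.7 months.
Product A: score 810 ≥ 620; DTI 34.9% ≤ 36%; LTV 83.2% ≤ 100% → qualifies.
Product B: score 810 ≥ 620; DTI 34.9% ≤ 36%; LTV 83.2% ≤ 90%; reserves 14.7 ≥ 2 mo → qualifies.
Product C: score 810 ≥ 660; DTI 34.9% ≤ 36%; LTV 83.2% > 80%; employment 89 ≥ 12 mo; reserves 14.7 ≥ 4 mo → does not qualify.
Qualifying: Product A, Product B. Lowest rate is 8.93% → Product A.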